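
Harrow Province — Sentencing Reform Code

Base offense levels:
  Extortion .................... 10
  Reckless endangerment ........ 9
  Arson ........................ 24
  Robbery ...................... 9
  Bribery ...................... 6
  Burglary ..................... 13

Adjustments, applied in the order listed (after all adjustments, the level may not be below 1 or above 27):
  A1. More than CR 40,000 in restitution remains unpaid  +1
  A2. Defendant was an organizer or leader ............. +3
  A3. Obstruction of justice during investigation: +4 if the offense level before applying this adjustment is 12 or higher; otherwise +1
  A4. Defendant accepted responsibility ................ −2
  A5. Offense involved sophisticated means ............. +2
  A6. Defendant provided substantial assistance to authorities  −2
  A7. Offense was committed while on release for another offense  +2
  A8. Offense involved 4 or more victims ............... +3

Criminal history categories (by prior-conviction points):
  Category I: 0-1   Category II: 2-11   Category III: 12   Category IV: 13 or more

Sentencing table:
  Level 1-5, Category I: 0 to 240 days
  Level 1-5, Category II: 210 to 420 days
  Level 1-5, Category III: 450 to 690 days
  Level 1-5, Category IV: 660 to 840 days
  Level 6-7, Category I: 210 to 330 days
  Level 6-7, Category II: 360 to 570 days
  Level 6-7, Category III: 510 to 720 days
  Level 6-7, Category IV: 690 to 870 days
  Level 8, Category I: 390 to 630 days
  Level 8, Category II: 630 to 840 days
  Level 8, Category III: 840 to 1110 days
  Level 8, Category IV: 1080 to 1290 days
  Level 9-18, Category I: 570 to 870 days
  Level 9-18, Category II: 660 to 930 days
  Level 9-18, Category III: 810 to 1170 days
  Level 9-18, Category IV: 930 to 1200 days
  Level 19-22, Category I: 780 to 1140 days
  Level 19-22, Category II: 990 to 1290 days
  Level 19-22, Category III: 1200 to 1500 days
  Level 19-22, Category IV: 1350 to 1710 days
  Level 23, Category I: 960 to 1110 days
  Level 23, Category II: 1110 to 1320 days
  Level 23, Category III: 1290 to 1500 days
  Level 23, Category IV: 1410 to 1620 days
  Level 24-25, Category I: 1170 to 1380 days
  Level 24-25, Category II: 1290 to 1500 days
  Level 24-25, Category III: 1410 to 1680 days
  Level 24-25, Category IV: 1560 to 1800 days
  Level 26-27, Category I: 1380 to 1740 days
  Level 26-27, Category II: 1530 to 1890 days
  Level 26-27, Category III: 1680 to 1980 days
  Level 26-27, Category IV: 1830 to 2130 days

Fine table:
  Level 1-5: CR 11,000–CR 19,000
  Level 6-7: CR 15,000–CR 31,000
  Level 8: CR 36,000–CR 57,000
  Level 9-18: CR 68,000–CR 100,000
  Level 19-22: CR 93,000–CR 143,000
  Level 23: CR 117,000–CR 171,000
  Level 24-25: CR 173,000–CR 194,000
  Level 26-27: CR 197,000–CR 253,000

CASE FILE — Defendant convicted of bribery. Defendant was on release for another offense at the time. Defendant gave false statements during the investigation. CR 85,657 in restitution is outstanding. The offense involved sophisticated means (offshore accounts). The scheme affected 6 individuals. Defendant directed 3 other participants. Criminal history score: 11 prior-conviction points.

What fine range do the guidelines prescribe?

CR 68,000–CR 100,000

Base offense level for bribery: 6.
A1 applies: 6 + 1 = 7.
A2 applies: 7 + 3 = 10.
A3 applies (level before this adjustment is 10 < 12, so +1): 10 + 1 = 11.
A5 applies: 11 + 2 = 13.
A6 does not apply.
A7 applies: 13 + 2 = 15.
A8 applies: 15 + 3 = 18.
Final offense level: 18.
Level 18 falls in the 9-18 band.
Fine table: Level 9-18 → CR 68,000–CR 100,000.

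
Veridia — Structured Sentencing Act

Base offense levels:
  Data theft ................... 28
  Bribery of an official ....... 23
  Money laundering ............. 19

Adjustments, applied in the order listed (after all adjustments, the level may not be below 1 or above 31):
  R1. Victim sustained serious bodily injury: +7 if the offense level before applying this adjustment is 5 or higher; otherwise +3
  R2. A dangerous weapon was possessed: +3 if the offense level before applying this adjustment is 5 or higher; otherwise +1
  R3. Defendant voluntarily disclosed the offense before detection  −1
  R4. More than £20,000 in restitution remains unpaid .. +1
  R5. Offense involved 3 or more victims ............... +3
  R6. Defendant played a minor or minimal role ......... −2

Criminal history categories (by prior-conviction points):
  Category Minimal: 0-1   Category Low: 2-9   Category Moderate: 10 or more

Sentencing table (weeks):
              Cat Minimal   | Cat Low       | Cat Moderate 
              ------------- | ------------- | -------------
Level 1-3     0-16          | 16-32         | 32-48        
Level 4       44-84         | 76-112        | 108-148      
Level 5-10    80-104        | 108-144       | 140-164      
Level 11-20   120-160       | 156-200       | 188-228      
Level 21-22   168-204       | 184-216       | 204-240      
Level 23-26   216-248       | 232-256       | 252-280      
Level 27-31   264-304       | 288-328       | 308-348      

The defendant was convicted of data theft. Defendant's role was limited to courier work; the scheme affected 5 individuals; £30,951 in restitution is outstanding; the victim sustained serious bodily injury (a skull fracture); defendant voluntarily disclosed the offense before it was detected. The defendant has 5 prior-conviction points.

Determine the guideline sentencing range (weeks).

Base offense level for data theft: 28.
R1 applies (level before this adjustment is 28 ≥ 5, so +7): 28 + 7 = 35.
R3 applies: 35 − 1 = 34.
R4 applies: 34 + 1 = 35.
R5 applies: 35 + 3 = 38.
R6 applies: 38 − 2 = 36.
Level 36 exceeds the maximum of 31; capped at 31.
Final offense level: 31.
Criminal history: 5 prior points → Category Low (2-9).
Level 31 falls in the 27-31 band.
Grid: Level 27-31 × Category Low = 288-328 weeks.

288-328 weeks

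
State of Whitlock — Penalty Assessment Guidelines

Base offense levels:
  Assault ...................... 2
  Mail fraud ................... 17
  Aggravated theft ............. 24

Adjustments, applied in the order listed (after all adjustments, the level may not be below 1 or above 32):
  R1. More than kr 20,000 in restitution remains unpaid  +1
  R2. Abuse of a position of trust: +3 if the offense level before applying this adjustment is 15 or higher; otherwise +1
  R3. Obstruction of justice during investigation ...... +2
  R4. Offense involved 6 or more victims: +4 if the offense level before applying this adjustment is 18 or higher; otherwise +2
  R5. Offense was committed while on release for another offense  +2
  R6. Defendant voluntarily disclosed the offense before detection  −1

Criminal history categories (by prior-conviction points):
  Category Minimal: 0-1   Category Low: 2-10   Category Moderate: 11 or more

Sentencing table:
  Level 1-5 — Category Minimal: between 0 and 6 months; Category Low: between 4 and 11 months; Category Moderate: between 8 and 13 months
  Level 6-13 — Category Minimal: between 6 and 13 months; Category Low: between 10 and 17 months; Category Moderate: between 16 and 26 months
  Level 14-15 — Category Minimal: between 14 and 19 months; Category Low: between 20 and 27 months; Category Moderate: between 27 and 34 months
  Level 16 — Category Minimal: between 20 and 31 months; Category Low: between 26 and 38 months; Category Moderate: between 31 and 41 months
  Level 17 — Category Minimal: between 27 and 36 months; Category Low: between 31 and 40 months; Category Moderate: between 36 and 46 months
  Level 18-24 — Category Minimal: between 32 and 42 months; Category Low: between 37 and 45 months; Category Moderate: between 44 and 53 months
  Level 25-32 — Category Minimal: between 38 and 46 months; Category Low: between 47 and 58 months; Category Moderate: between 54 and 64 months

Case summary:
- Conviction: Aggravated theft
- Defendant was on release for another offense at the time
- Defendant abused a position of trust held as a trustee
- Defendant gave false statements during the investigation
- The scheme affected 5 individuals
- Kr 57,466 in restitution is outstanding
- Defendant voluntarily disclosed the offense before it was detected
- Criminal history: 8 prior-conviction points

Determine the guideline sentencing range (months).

Base offense level for aggravated theft: 24.
R1 applies: 24 + 1 = 25.
R2 applies (level before this adjustment is 25 ≥ 15, so +3): 25 + 3 = 28.
R3 applies: 28 + 2 = 30.
R5 applies: 30 + 2 = 32.
R6 applies: 32 − 1 = 31.
Final offense level: 31.
Criminal history: 8 prior points → Category Low (2-10).
Level 31 falls in the 25-32 band.
Grid: Level 25-32 × Category Low = 47-58 months.

47-58 months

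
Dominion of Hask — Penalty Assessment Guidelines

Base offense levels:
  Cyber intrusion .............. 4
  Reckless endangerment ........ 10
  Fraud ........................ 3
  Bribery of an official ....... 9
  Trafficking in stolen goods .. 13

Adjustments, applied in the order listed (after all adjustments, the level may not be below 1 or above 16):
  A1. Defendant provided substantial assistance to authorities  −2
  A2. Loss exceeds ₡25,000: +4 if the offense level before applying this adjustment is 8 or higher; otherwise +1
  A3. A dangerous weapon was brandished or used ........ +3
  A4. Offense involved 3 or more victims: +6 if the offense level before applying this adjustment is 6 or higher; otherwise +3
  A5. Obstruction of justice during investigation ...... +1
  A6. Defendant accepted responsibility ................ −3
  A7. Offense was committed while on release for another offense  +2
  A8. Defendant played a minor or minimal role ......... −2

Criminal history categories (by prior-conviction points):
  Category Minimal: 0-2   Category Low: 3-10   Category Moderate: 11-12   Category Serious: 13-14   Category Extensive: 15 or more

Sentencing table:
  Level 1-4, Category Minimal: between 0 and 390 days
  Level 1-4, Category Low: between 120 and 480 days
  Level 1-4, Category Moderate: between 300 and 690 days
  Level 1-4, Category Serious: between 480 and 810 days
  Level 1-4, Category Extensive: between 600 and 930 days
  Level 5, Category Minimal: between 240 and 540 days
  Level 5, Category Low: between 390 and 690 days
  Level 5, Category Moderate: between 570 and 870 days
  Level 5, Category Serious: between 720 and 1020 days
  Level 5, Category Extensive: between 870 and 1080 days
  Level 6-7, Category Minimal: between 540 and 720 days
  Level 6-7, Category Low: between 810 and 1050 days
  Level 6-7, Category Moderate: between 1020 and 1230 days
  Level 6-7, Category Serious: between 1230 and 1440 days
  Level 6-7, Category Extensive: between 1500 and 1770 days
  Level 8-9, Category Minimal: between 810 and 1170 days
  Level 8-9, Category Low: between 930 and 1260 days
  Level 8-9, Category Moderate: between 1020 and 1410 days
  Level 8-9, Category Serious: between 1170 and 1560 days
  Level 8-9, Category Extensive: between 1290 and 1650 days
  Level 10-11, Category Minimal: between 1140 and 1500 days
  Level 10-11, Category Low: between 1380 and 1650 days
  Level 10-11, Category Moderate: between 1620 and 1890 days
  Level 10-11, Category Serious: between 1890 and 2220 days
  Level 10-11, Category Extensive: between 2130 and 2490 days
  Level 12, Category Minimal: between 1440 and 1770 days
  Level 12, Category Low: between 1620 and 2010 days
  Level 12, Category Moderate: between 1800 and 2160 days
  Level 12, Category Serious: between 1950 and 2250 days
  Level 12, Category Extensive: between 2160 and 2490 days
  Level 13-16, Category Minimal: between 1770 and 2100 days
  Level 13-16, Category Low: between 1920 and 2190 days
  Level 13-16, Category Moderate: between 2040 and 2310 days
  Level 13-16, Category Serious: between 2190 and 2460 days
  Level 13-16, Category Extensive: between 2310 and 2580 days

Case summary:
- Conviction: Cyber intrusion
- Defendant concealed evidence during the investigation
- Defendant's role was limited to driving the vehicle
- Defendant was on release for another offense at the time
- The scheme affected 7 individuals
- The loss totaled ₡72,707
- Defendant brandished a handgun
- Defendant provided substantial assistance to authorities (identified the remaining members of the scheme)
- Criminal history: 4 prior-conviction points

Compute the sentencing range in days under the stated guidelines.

Base offense level for cyber intrusion: 4.
A1 applies: 4 − 2 = 2.
A2 applies (level before this adjustment is 2 < 8, so +1): 2 + 1 = 3.
A3 applies: 3 + 3 = 6.
A4 applies (level before this adjustment is 6 ≥ 6, so +6): 6 + 6 = 12.
A5 applies: 12 + 1 = 13.
A6 does not apply.
A7 applies: 13 + 2 = 15.
A8 applies: 15 − 2 = 13.
Final offense level: 13.
Criminal history: 4 prior points → Category Low (3-10).
Level 13 falls in the 13-16 band.
Grid: Level 13-16 × Category Low = 1920-2190 days.

1920-2190 days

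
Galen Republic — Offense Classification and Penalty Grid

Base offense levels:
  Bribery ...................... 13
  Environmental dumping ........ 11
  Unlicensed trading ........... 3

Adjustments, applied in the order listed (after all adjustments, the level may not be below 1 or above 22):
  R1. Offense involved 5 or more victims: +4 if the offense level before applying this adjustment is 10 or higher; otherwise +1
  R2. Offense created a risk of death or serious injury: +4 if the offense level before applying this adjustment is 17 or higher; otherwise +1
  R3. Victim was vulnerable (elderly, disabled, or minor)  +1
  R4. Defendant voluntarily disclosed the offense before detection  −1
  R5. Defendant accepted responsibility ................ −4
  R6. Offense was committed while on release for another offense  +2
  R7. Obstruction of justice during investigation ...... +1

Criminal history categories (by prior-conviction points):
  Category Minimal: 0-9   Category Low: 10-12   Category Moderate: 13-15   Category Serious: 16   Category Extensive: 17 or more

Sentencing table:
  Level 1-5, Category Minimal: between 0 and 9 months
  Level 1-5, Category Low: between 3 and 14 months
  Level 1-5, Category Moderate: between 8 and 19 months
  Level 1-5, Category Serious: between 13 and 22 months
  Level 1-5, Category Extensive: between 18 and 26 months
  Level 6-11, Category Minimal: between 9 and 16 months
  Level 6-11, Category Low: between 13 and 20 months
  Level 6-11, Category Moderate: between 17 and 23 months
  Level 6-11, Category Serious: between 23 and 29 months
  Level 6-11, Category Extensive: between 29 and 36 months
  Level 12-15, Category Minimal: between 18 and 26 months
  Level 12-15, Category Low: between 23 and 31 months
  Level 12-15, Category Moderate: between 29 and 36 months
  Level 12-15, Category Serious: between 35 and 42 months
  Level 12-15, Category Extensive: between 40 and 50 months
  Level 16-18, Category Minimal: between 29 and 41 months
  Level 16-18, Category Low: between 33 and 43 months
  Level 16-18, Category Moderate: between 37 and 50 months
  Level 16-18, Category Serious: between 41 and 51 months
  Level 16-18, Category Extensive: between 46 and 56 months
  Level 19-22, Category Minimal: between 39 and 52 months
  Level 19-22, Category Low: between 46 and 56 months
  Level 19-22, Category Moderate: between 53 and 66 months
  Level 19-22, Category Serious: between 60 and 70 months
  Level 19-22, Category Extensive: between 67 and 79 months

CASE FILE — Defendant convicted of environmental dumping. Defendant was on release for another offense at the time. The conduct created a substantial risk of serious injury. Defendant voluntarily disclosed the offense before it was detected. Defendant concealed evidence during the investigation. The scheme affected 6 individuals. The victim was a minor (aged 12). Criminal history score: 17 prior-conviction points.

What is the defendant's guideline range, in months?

Base offense level for environmental dumping: 11.
R1 applies (level before this adjustment is 11 ≥ 10, so +4): 11 + 4 = 15.
R2 applies (level before this adjustment is 15 < 17, so +1): 15 + 1 = 16.
R3 applies: 16 + 1 = 17.
R4 applies: 17 − 1 = 16.
R5 does not apply.
R6 applies: 16 + 2 = 18.
R7 applies: 18 + 1 = 19.
Final offense level: 19.
Criminal history: 17 prior points → Category Extensive (17+).
Level 19 falls in the 19-22 band.
Grid: Level 19-22 × Category Extensive = 67-79 months.

67-79 months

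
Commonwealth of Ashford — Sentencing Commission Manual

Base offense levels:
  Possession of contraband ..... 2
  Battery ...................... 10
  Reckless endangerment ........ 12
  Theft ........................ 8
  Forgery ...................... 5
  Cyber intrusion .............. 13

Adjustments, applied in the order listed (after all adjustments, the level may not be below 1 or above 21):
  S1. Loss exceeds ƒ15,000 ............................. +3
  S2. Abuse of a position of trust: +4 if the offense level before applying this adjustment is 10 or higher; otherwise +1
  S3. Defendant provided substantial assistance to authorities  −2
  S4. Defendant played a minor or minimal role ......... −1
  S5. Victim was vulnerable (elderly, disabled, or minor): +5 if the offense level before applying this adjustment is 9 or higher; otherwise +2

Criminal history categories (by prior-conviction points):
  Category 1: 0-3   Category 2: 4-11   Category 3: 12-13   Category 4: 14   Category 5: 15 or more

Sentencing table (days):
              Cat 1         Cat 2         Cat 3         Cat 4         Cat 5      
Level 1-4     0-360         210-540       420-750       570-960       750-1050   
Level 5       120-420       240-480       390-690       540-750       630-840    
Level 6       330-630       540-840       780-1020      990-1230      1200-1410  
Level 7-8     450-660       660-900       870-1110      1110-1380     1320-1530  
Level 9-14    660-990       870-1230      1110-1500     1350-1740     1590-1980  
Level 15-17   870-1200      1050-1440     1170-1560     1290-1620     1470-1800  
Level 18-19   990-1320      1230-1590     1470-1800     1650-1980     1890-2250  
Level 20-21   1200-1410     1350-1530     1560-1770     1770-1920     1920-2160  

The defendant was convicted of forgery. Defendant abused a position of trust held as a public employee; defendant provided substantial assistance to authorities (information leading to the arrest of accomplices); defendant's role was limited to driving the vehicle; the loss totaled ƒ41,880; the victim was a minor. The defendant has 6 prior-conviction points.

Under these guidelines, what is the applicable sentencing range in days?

660-900 days

Base offense level for forgery: 5.
S1 applies: 5 + 3 = 8.
S2 applies (level before this adjustment is 8 < 10, so +1): 8 + 1 = 9.
S3 applies: 9 − 2 = 7.
S4 applies: 7 − 1 = 6.
S5 applies (level before this adjustment is 6 < 9, so +2): 6 + 2 = 8.
Final offense level: 8.
Criminal history: 6 prior points → Category 2 (4-11).
Level 8 falls in the 7-8 band.
Grid: Level 7-8 × Category 2 = 660-900 days.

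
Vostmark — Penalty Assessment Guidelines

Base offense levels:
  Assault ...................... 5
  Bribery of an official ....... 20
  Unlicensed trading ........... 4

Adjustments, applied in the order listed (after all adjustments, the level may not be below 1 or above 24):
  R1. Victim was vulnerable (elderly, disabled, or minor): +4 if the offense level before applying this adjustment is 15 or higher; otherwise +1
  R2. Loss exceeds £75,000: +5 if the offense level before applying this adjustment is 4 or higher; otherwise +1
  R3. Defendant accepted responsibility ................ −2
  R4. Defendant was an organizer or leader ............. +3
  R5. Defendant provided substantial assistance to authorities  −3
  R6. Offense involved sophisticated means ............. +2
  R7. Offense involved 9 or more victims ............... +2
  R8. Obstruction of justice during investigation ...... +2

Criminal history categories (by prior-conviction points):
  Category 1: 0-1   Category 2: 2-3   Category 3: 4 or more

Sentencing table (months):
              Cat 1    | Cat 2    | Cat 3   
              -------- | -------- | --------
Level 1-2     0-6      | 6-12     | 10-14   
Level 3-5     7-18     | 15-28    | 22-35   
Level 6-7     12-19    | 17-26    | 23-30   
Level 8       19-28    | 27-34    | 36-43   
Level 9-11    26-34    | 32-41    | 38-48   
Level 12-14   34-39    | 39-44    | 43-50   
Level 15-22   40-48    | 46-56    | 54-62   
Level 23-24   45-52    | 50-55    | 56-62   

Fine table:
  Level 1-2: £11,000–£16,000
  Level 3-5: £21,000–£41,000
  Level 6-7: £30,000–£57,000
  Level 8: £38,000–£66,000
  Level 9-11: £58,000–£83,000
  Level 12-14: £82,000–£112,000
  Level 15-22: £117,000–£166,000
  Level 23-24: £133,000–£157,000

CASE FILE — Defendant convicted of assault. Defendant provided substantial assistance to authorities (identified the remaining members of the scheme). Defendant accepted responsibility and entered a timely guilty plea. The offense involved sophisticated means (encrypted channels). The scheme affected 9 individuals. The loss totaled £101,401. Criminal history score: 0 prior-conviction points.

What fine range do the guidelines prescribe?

£58,000–£83,000

Base offense level for assault: 5.
R1 does not apply.
R2 applies (level before this adjustment is 5 ≥ 4, so +5): 5 + 5 = 10.
R3 applies: 10 − 2 = 8.
R5 applies: 8 − 3 = 5.
R6 applies: 5 + 2 = 7.
R7 applies: 7 + 2 = 9.
Final offense level: 9.
Level 9 falls in the 9-11 band.
Fine table: Level 9-11 → £58,000–£83,000.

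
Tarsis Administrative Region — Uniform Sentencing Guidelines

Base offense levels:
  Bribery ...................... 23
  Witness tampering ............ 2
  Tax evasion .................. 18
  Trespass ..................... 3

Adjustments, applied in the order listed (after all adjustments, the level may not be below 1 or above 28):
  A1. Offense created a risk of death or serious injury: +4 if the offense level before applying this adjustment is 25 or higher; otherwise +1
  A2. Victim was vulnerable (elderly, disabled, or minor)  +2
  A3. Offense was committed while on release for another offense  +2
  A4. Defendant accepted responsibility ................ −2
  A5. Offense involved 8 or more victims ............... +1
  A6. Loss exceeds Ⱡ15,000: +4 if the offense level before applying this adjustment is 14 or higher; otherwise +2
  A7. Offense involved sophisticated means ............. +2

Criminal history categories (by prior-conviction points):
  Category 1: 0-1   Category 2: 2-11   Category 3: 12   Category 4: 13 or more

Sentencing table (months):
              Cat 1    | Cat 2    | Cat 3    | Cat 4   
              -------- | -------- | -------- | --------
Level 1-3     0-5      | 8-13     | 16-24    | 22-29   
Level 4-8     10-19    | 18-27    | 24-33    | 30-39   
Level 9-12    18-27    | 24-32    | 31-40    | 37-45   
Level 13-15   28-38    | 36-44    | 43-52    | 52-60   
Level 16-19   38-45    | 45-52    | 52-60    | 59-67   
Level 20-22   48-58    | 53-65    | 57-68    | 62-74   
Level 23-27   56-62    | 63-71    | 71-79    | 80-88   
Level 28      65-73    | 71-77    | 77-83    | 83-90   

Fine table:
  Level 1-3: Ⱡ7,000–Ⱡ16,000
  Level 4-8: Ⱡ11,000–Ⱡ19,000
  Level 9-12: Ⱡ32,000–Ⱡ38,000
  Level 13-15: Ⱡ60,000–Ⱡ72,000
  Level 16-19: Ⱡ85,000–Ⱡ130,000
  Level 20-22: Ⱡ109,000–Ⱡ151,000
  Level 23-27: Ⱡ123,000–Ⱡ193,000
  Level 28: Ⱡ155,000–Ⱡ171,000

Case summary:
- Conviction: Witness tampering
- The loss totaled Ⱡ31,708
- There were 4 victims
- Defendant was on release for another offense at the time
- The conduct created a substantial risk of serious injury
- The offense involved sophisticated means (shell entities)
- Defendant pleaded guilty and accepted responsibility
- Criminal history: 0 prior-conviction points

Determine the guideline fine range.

Base offense level for witness tampering: 2.
A1 applies (level before this adjustment is 2 < 25, so +1): 2 + 1 = 3.
A2 does not apply.
A3 applies: 3 + 2 = 5.
A4 applies: 5 − 2 = 3.
A5 does not apply.
A6 applies (level before this adjustment is 3 < 14, so +2): 3 + 2 = 5.
A7 applies: 5 + 2 = 7.
Final offense level: 7.
Level 7 falls in the 4-8 band.
Fine table: Level 4-8 → Ⱡ11,000–Ⱡ19,000.

Ⱡ11,000–Ⱡ19,000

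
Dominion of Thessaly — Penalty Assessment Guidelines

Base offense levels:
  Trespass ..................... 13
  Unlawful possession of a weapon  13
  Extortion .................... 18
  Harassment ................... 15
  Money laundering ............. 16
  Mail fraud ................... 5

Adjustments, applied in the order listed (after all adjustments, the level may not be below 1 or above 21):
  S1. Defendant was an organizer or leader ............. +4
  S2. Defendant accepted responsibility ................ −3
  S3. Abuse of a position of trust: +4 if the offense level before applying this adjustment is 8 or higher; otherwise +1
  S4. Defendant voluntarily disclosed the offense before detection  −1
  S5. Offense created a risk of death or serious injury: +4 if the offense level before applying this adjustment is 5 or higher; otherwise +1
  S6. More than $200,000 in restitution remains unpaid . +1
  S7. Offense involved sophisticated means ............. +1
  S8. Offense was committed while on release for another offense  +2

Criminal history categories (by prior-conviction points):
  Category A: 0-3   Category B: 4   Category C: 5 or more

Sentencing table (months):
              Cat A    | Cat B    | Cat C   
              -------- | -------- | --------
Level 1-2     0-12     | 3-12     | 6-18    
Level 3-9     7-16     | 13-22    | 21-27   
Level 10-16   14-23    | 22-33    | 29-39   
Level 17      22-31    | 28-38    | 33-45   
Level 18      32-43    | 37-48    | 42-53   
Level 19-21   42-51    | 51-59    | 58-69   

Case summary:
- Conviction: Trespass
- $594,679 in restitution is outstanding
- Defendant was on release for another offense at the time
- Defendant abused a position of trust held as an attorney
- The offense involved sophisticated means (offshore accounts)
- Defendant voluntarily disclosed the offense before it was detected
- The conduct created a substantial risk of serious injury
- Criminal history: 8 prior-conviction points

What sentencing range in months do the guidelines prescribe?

Base offense level for trespass: 13.
S1 does not apply.
S3 applies (level before this adjustment is 13 ≥ 8, so +4): 13 + 4 = 17.
S4 applies: 17 − 1 = 16.
S5 applies (level before this adjustment is 16 ≥ 5, so +4): 16 + 4 = 20.
S6 applies: 20 + 1 = 21.
S7 applies: 21 + 1 = 22.
S8 applies: 22 + 2 = 24.
Level 24 exceeds the maximum of 21; capped at 21.
Final offense level: 21.
Criminal history: 8 prior points → Category C (5+).
Level 21 falls in the 19-21 band.
Grid: Level 19-21 × Category C = 58-69 months.

58-69 months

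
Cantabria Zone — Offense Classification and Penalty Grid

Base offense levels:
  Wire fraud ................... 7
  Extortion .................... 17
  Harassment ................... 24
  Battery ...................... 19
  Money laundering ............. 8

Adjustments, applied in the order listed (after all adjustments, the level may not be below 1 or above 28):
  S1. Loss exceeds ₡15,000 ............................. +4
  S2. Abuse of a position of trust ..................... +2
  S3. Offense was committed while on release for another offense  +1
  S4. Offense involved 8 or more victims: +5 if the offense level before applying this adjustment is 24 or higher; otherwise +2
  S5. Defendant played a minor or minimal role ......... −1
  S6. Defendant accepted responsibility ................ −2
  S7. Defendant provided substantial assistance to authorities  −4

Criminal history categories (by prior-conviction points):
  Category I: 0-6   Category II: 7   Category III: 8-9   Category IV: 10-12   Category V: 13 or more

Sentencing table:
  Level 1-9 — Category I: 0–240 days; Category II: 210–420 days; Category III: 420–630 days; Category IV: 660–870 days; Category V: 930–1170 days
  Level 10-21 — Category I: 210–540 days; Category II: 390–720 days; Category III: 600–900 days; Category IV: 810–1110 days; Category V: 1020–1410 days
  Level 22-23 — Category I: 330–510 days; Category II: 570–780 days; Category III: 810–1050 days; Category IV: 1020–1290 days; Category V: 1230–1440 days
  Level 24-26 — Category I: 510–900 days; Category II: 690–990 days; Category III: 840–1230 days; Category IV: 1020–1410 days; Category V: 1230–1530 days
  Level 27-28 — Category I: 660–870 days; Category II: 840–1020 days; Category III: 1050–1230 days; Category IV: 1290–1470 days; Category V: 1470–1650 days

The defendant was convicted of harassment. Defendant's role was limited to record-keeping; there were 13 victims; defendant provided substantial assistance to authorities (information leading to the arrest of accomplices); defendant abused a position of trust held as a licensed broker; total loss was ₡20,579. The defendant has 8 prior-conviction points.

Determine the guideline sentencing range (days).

Base offense level for harassment: 24.
S1 applies: 24 + 4 = 28.
S2 applies: 28 + 2 = 30.
S4 applies (level before this adjustment is 30 ≥ 24, so +5): 30 + 5 = 35.
S5 applies: 35 − 1 = 34.
S7 applies: 34 − 4 = 30.
Level 30 exceeds the maximum of 28; capped at 28.
Final offense level: 28.
Criminal history: 8 prior points → Category III (8-9).
Level 28 falls in the 27-28 band.
Grid: Level 27-28 × Category III = 1050-1230 days.

1050-1230 days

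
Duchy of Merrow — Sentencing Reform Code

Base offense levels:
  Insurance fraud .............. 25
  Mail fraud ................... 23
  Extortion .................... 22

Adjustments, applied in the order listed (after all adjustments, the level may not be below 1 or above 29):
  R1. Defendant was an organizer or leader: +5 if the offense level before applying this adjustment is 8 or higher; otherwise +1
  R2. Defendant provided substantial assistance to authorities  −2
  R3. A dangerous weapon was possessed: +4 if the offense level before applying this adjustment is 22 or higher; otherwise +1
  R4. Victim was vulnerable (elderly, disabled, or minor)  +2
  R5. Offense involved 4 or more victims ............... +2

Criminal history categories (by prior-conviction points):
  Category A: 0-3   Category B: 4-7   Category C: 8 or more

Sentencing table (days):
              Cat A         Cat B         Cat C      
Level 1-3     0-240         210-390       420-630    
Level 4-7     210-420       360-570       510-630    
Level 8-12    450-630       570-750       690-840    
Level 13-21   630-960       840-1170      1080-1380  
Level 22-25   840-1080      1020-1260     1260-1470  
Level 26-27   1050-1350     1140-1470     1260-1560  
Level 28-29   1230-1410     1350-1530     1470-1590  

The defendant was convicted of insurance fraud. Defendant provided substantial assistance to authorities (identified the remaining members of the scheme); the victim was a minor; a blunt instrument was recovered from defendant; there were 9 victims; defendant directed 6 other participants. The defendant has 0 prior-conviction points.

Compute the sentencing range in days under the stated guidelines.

1230-1410 days

Base offense level for insurance fraud: 25.
R1 applies (level before this adjustment is 25 ≥ 8, so +5): 25 + 5 = 30.
R2 applies: 30 − 2 = 28.
R3 applies (level before this adjustment is 28 ≥ 22, so +4): 28 + 4 = 32.
R4 applies: 32 + 2 = 34.
R5 applies: 34 + 2 = 36.
Level 36 exceeds the maximum of 29; capped at 29.
Final offense level: 29.
Criminal history: 0 prior points → Category A (0-3).
Level 29 falls in the 28-29 band.
Grid: Level 28-29 × Category A = 1230-1410 days.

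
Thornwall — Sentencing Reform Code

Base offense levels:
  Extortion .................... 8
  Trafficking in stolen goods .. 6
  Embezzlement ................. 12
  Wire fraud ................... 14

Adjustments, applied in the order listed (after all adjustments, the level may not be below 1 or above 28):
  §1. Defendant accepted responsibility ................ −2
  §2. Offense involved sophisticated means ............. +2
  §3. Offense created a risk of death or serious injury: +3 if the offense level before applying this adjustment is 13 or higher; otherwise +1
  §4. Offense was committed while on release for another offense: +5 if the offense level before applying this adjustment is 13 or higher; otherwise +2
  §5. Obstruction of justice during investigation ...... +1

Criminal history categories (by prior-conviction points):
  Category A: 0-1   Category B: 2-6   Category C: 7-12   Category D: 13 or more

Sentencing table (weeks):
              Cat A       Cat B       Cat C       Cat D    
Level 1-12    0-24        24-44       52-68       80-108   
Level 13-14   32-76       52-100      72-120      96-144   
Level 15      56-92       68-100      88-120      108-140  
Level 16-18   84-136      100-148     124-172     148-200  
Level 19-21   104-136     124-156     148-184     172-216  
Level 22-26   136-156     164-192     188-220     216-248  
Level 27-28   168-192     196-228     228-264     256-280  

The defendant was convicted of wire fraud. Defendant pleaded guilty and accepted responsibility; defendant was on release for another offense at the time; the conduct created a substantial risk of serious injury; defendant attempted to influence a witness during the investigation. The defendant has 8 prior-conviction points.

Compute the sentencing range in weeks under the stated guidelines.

Base offense level for wire fraud: 14.
§1 applies: 14 − 2 = 12.
§3 applies (level before this adjustment is 12 < 13, so +1): 12 + 1 = 13.
§4 applies (level before this adjustment is 13 ≥ 13, so +5): 13 + 5 = 18.
§5 applies: 18 + 1 = 19.
Final offense level: 19.
Criminal history: 8 prior points → Category C (7-12).
Level 19 falls in the 19-21 band.
Grid: Level 19-21 × Category C = 148-184 weeks.

148-184 weeks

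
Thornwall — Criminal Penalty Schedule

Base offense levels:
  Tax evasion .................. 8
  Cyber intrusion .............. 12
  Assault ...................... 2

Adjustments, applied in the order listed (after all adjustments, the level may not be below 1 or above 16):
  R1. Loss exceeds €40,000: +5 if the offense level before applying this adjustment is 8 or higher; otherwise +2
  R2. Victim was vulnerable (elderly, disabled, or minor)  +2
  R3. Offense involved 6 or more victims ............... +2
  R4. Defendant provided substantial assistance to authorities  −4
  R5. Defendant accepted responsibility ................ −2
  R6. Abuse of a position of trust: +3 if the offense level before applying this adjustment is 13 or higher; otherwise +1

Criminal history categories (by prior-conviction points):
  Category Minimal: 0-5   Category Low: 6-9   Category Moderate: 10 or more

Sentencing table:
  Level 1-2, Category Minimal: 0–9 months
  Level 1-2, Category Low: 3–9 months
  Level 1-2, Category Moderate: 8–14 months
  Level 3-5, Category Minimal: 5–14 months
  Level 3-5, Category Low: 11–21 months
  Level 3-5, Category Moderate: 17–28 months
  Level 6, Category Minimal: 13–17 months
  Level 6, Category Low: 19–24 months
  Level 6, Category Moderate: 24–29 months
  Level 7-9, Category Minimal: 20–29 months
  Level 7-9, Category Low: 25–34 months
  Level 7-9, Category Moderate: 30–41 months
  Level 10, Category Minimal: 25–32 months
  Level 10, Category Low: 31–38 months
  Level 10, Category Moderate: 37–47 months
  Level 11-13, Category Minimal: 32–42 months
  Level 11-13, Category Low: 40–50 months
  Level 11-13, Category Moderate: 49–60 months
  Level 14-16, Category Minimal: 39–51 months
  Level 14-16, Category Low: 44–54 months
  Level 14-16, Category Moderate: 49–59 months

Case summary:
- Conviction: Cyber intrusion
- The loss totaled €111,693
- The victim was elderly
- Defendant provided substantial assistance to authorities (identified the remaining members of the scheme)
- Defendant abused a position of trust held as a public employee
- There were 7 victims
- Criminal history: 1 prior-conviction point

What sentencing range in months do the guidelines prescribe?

Base offense level for cyber intrusion: 12.
R1 applies (level before this adjustment is 12 ≥ 8, so +5): 12 + 5 = 17.
R2 applies: 17 + 2 = 19.
R3 applies: 19 + 2 = 21.
R4 applies: 21 − 4 = 17.
R5 does not apply.
R6 applies (level before this adjustment is 17 ≥ 13, so +3): 17 + 3 = 20.
Level 20 exceeds the maximum of 16; capped at 16.
Final offense level: 16.
Criminal history: 1 prior point → Category Minimal (0-5).
Level 16 falls in the 14-16 band.
Grid: Level 14-16 × Category Minimal = 39-51 months.

39-51 months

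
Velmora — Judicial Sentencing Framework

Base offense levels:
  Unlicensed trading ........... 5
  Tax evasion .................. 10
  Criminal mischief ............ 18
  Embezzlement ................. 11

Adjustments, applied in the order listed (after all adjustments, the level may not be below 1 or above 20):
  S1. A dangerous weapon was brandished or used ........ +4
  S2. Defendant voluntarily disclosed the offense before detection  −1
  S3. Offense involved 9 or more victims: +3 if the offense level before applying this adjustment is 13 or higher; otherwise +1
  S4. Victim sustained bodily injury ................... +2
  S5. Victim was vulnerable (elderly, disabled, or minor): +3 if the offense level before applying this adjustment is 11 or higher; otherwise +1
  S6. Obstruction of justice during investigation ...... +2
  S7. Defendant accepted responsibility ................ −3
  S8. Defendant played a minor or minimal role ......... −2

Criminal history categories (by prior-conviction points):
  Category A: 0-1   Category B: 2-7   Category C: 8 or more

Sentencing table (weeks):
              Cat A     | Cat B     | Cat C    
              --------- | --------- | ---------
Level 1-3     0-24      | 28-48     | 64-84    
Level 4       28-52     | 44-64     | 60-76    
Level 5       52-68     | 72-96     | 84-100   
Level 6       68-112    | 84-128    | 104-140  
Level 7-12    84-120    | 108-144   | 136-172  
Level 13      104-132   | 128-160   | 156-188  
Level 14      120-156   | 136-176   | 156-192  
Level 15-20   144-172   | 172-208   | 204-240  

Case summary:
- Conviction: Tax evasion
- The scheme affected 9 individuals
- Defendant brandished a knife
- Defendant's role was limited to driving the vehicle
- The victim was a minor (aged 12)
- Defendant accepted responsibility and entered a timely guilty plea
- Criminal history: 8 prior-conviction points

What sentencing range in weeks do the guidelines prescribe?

204-240 weeks

Base offense level for tax evasion: 10.
S1 applies: 10 + 4 = 14.
S3 applies (level before this adjustment is 14 ≥ 13, so +3): 14 + 3 = 17.
S5 applies (level before this adjustment is 17 ≥ 11, so +3): 17 + 3 = 20.
S6 does not apply.
S7 applies: 20 − 3 = 17.
S8 applies: 17 − 2 = 15.
Final offense level: 15.
Criminal history: 8 prior points → Category C (8+).
Level 15 falls in the 15-20 band.
Grid: Level 15-20 × Category C = 204-240 weeks.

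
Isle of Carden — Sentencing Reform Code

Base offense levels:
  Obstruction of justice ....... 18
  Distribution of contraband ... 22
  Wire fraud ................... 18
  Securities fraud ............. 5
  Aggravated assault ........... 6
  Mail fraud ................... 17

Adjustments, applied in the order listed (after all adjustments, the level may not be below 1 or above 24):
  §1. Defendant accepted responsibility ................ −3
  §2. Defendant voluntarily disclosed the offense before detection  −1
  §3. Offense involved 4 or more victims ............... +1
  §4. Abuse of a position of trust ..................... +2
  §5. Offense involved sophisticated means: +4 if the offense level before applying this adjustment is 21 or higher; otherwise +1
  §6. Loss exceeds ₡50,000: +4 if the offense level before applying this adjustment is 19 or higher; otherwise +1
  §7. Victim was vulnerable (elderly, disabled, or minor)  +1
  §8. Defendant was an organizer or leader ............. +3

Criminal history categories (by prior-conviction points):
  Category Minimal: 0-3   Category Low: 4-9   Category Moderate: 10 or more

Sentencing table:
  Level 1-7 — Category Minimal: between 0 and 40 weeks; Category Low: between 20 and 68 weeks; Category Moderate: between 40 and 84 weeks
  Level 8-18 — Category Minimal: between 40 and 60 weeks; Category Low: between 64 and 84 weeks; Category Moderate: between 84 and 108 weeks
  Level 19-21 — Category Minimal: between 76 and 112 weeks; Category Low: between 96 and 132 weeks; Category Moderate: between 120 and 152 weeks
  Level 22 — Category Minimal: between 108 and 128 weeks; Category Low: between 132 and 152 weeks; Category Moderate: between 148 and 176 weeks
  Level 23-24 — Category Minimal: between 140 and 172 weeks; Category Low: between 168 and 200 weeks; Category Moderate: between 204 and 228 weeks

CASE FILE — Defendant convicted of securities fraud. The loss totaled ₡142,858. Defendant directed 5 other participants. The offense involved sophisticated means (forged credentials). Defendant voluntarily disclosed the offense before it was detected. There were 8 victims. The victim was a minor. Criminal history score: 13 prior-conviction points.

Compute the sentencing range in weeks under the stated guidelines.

Base offense level for securities fraud: 5.
§1 does not apply.
§2 applies: 5 − 1 = 4.
§3 applies: 4 + 1 = 5.
§4 does not apply.
§5 applies (level before this adjustment is 5 < 21, so +1): 5 + 1 = 6.
§6 applies (level before this adjustment is 6 < 19, so +1): 6 + 1 = 7.
§7 applies: 7 + 1 = 8.
§8 applies: 8 + 3 = 11.
Final offense level: 11.
Criminal history: 13 prior points → Category Moderate (10+).
Level 11 falls in the 8-18 band.
Grid: Level 8-18 × Category Moderate = 84-108 weeks.

84-108 weeks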